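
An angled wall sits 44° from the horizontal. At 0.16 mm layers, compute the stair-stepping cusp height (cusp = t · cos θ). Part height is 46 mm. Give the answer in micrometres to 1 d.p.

115.1 μm

cos(44°) = 0.7193, so cusp = 0.16 × 0.7193 = 0.115088 mm → 115.1 μm.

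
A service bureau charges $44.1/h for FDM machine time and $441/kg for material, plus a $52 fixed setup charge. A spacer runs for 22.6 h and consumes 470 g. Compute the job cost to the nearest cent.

$1255.93

Machine cost: 44.1 × 22.6 → $996.66.
Material cost = 441 × 470/1000, so $207.27.
Total = 996.66 + 207.27 + 52 = $1255.93.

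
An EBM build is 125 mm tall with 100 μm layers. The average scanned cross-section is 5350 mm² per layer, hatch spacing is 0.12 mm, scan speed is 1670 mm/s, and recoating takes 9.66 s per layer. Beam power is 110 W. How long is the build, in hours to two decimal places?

Number of layers: 125 / 0.1 → 1250 (rounded up).
Scan path per layer = 5350 / 0.12, so 44583.3 mm.
Scan time per layer = 44583.3 / 1670, so 26.6966 s.
Per-layer time = 26.6966 + 9.66, so 36.3566 s.
Total: 1250 × 36.3566 s = 45445.75 s → 12.62 hours.

12.62 hours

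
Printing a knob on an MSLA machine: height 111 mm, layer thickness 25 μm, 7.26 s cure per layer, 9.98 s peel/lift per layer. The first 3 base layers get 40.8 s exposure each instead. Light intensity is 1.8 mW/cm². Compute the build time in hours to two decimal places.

Number of layers: 111 / 0.025 → 4440 (rounded up).
Bottom layers = 3 × (40.8 + 9.98) = 152.34 s.
Regular layers = 4437 × (7.26 + 9.98) = 76493.88 s.
Total = 152.34 + 76493.88 = 76646.22 s = 21.29 hours.

21.29 hours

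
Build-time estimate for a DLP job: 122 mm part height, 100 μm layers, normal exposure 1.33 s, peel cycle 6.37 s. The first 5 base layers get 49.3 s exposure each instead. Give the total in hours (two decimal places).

Layers = ⌈122/0.1⌉ = 1220.
Burn-in layers: 5 × (49.3 + 6.37) → 278.35 s.
Normal layers = 1215 × (1.33 + 6.37), so 9355.5 s.
Sum: 278.35 + 9355.5 = 9633.85 s → 2.68 hours.

2.68 hours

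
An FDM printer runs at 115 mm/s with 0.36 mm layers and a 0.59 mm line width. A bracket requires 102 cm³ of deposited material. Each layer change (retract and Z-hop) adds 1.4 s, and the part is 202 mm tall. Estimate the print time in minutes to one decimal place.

Line area = 0.36 × 0.59, so 0.2124 mm².
Toolpath length = 102 cm³ / 0.2124 mm² = 102000 / 0.2124 = 480226 mm.
Print-move time = 480226 / 115 = 4175.9 s.
Layer count = ceil(202 / 0.36) = 562.
Non-print overhead = 562 × 1.4 = 786.8 s.
Altogether 4175.9 + 786.8 = 4962.7 s, i.e. 82.7 minutes.

82.7 minutes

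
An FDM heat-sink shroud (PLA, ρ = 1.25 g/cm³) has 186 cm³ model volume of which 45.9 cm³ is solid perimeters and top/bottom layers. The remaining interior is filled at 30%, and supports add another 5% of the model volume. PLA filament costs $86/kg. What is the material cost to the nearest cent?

$10.45

Interior volume = 186 − 45.9 = 140.1 cm³.
Infill volume: 0.30 × 140.1 → 42.03 cm³.
Support: 0.05 × 186 → 9.3 cm³.
Total extruded = 45.9 + 42.03 + 9.3 = 97.23 cm³.
Mass: 97.23 × 1.25 → 121.5375 g.
Cost = 121.5375 g / 1000 × $86/kg = $10.45.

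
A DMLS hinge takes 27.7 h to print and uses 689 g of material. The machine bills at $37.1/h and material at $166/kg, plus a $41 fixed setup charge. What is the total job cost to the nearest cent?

$1183.04

Time charge = 37.1 × 27.7 = $1027.67.
Material cost: 166 × 689/1000 → $114.374.
Total = 1027.67 + 114.374 + 41 = 1183.044 ≈ $1183.04.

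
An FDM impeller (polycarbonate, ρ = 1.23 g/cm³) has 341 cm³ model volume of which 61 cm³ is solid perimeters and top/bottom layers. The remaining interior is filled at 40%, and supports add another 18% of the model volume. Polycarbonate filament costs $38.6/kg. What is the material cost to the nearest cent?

$11.13

Infill region = 341 − 61 = 280 cm³.
Infill deposited: 0.40 × 280 → 112 cm³.
Support = 0.18 × 341 = 61.38 cm³.
Total extruded: 61 + 112 + 61.38 → 234.38 cm³.
Mass = 234.38 × 1.23 = 288.2874 g.
Cost = 288.2874 g / 1000 × $38.6/kg = $11.13.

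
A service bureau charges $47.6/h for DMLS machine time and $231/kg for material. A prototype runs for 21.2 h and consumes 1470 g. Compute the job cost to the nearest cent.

$1348.69

Time charge = 47.6 × 21.2, so $1009.12.
Feedstock cost: 231 × 1470/1000 → $339.57.
Job cost: 1009.12 + 339.57 = $1348.69.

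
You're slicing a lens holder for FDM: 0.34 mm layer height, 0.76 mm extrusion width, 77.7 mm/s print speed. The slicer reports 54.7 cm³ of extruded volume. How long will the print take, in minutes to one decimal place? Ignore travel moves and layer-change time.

45.4 minutes

Extrusion cross-section: 0.34 × 0.76 → 0.2584 mm².
Total extruded path = 54700/0.2584 = 211687.3 mm.
Extrusion time: 211687.3 / 77.7 → 2724.4 s.
2724.4 s = 45.4 minutes.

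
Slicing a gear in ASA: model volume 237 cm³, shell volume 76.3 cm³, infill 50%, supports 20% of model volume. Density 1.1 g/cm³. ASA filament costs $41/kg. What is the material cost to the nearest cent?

$9.20

Infill region = 237 − 76.3 = 160.7 cm³.
Infill volume = 0.50 × 160.7, so 80.35 cm³.
Support = 0.20 × 237, so 47.4 cm³.
Total printed volume = 76.3 + 80.35 + 47.4, so 204.05 cm³.
Mass: 204.05 × 1.1 → 224.455 g.
At $41/kg: 224.455/1000 × 41 = $9.20.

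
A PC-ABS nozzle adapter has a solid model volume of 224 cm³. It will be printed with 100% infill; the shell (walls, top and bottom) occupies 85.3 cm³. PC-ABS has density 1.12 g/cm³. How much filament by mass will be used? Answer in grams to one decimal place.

Infill region = 224 − 85.3, so 138.7 cm³.
Infill volume: 1.00 × 138.7 → 138.7 cm³.
Deposited volume: 85.3 + 138.7 → 224 cm³.
Mass: 224 × 1.12 → 250.88 g.

250.9 g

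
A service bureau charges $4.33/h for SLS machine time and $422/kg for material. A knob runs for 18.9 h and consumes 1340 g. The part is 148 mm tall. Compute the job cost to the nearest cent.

$647.32

Machine cost = 4.33 × 18.9, so $81.837.
Material charge = 422 × 1340/1000, so $565.48.
Job cost: 81.837 + 565.48 = 647.317 ≈ $647.32.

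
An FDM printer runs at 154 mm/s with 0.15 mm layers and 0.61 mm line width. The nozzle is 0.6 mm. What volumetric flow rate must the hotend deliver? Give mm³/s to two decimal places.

14.09

A: 0.15 × 0.61 → 0.0915 mm².
Q = v·A = 154 × 0.0915 = 14.09 mm³/s.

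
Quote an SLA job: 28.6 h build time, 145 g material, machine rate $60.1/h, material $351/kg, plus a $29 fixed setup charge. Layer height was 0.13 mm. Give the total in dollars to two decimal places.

$1798.76

Machine cost: 60.1 × 28.6 → $1718.86.
Material charge = 351 × 145/1000, so $50.895.
Total = 1718.86 + 50.895 + 29 = 1798.755 ≈ $1798.76.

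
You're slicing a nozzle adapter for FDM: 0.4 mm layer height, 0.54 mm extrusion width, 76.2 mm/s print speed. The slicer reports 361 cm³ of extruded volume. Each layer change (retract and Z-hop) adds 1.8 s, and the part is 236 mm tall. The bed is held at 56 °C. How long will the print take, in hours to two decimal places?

6.39 hours

Line area = 0.4 × 0.54 = 0.216 mm².
Total extruded path = 361000/0.216 = 1671296.3 mm.
Time extruding = 1671296.3 / 76.2, so 21933 s.
Number of layers: 236 / 0.4 → 590 (rounded up).
Non-print overhead = 590 × 1.8, so 1062 s.
Altogether 21933 + 1062 = 22995 s, i.e. 6.39 hours.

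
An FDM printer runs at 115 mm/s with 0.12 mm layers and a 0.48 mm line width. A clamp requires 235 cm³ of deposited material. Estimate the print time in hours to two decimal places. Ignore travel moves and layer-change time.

9.85 hours

Bead cross-section = 0.12 × 0.48 = 0.0576 mm².
Path length: 235000 mm³ / 0.0576 mm² → 4079861.1 mm.
Time extruding: 4079861.1 / 115 → 35477.1 s.
That's 35477.1 s → 9.85 hours.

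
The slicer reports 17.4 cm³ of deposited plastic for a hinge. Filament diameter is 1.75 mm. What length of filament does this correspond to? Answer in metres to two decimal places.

Filament cross-section = π × (1.75/2)² = 2.4053 mm².
Length = 17.4 cm³ / 2.4053 mm² = 17400 / 2.4053 = 7234.02 mm = 7.23 m.

7.23 m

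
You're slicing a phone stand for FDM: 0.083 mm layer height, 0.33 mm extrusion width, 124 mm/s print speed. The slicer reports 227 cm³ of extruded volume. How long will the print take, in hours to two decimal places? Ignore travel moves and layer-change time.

18.57 hours

Bead cross-section: 0.083 × 0.33 → 0.02739 mm².
Toolpath length = 227 cm³ / 0.02739 mm² = 227000 / 0.02739 = 8287696.2 mm.
Print-move time = 8287696.2 / 124, so 66836.3 s.
That's 66836.3 s → 18.57 hours.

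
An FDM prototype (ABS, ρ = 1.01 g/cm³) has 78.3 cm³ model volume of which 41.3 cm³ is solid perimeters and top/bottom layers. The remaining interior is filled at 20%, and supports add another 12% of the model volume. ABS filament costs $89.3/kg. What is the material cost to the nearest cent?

$5.24

Infill region = 78.3 − 41.3 = 37 cm³.
Deposited infill = 0.20 × 37 = 7.4 cm³.
Support = 0.12 × 78.3 = 9.396 cm³.
Total printed volume: 41.3 + 7.4 + 9.396 → 58.096 cm³.
Mass: 58.096 × 1.01 → 58.67696 g.
At $89.3/kg: 58.67696/1000 × 89.3 = $5.24.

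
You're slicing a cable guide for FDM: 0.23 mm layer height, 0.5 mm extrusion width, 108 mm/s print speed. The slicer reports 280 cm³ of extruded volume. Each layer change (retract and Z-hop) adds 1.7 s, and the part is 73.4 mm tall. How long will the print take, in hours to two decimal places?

6.41 hours

Bead cross-section = 0.23 × 0.5 = 0.115 mm².
Total extruded path = 280000/0.115 = 2434782.6 mm.
Extrusion time = 2434782.6 / 108 = 22544.3 s.
Layer count = ceil(73.4 / 0.23) = 320.
Non-print overhead: 320 × 1.7 → 544 s.
Altogether 22544.3 + 544 = 23088.3 s, i.e. 6.41 hours.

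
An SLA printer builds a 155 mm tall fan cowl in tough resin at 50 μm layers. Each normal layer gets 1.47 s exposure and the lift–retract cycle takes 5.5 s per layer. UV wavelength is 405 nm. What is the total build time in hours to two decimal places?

Layer count = ceil(155 / 0.05) = 3100.
Cycle time = 1.47 + 5.5, so 6.97 s.
Total = 3100 × 6.97 = 21607 s = 6.00 hours.

6.00 hours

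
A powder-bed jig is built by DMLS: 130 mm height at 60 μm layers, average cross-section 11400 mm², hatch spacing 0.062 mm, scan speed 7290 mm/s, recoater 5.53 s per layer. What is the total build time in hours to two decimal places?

18.51 hours

Number of layers: 130 / 0.06 → 2167 (rounded up).
Per-layer scan distance = 11400 / 0.062, so 183871 mm.
Scan time per layer: 183871 / 7290 → 25.2224 s.
Time per layer: 25.2224 + 5.53 → 30.7524 s.
Build time = 2167 × 30.7524 = 66640.4508 s = 18.51 hours.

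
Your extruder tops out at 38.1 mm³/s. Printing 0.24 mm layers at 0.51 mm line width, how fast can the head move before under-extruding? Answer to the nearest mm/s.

311 mm/s

Bead cross-section = 0.24 × 0.51 = 0.1224 mm².
v_max = Q/A = 38.1/0.1224 = 311.27 mm/s → 311 mm/s.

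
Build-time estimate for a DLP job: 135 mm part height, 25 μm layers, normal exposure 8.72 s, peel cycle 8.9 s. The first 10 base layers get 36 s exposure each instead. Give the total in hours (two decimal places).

Layer count = ceil(135 / 0.025) = 5400.
Base layers: 10 × (36 + 8.9) → 449 s.
Remaining layers = 5390 × (8.72 + 8.9) = 94971.8 s.
Total = 449 + 94971.8 = 95420.8 s = 26.51 hours.

26.51 hours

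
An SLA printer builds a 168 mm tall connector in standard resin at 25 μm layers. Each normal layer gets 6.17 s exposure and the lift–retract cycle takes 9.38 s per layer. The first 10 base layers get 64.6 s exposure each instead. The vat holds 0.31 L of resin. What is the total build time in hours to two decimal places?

Number of layers: 168 / 0.025 → 6720 (rounded up).
Bottom layers = 10 × (64.6 + 9.38), so 739.8 s.
Normal layers = 6710 × (6.17 + 9.38) = 104340.5 s.
Total = 739.8 + 104340.5 = 105080.3 s = 29.19 hours.

29.19 hours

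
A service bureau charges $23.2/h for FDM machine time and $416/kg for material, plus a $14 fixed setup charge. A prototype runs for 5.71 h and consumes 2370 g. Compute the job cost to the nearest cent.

$1132.39

Time charge = 23.2 × 5.71 = $132.472.
Feedstock cost: 416 × 2370/1000 → $985.92.
Adding setup: 132.472 + 985.92 + 14 → 1132.392 ≈ $1132.39.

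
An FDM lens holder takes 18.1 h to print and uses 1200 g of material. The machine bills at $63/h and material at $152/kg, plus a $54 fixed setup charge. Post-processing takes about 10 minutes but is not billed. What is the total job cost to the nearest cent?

Machine-time cost: 63 × 18.1 → $1140.30.
Material charge = 152 × 1200/1000, so $182.40.
Total = 1140.30 + 182.40 + 54 = $1376.70.

$1376.70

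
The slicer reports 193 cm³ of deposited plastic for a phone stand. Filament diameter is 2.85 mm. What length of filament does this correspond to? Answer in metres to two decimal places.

30.25 m

Cross-section of 2.85 mm filament: π·(2.85/2)² = 6.3794 mm².
L = 193000 mm³ / 6.3794 mm² = 30253.63 mm, i.e. 30.25 m.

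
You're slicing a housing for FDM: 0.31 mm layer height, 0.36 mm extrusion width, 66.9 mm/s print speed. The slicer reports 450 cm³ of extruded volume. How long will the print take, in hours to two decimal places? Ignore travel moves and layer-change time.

16.74 hours

Line area: 0.31 × 0.36 → 0.1116 mm².
Toolpath length = 450 cm³ / 0.1116 mm² = 450000 / 0.1116 = 4032258.1 mm.
Time extruding: 4032258.1 / 66.9 → 60272.9 s.
60272.9 s = 16.74 hours.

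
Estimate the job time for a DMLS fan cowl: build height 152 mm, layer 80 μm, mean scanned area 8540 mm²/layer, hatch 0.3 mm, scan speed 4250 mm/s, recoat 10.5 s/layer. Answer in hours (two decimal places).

9.08 hours

Number of layers: 152 / 0.08 → 1900 (rounded up).
Scan path per layer: 8540 / 0.3 → 28466.7 mm.
Per-layer scan time: 28466.7 / 4250 → 6.698 s.
Per-layer time = 6.698 + 10.5 = 17.198 s.
Total: 1900 × 17.198 s = 32676.2 s → 9.08 hours.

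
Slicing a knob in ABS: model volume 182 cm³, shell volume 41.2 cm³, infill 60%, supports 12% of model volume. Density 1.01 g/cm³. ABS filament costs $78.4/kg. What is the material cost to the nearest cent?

Volume inside the shell: 182 − 41.2 → 140.8 cm³.
Deposited infill = 0.60 × 140.8 = 84.48 cm³.
Support = 0.12 × 182 = 21.84 cm³.
Total printed volume = 41.2 + 84.48 + 21.84, so 147.52 cm³.
Mass = 147.52 × 1.01 = 148.9952 g.
Cost = 148.9952 g / 1000 × $78.4/kg = $11.68.

$11.68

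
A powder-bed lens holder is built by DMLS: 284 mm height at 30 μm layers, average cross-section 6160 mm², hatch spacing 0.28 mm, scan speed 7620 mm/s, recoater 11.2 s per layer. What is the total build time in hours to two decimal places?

37.05 hours

Layers = ⌈284/0.03⌉ = 9467.
Per-layer scan distance = 6160 / 0.28, so 22000 mm.
Laser time per layer: 22000 / 7620 → 2.8871 s.
Per-layer time = 2.8871 + 11.2, so 14.0871 s.
9467 layers × 14.0871 s/layer = 133362.5757 s, i.e. 37.05 hours.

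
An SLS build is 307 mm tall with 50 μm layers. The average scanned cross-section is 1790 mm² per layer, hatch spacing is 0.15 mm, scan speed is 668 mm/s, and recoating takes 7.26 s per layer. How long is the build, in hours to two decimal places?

42.85 hours

Layer count = ceil(307 / 0.05) = 6140.
Scan path per layer: 1790 / 0.15 → 11933.3 mm.
Laser time per layer = 11933.3 / 668, so 17.8642 s.
Per-layer time = 17.8642 + 7.26, so 25.1242 s.
6140 layers × 25.1242 s/layer = 154262.588 s, i.e. 42.85 hours.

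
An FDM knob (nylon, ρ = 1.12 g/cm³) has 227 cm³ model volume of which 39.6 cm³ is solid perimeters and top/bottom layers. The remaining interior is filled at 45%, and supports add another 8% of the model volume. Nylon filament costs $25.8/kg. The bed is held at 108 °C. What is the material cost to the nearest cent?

$4.11

Volume inside the shell = 227 − 39.6 = 187.4 cm³.
Infill volume: 0.45 × 187.4 → 84.33 cm³.
Support: 0.08 × 227 → 18.16 cm³.
Deposited volume = 39.6 + 84.33 + 18.16, so 142.09 cm³.
Mass = 142.09 × 1.12 = 159.1408 g.
Cost = 159.1408 g / 1000 × $25.8/kg = $4.11.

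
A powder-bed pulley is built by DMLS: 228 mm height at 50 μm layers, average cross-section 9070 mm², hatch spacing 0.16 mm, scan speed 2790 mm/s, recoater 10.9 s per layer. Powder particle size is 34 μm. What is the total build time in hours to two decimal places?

39.54 hours

Layer count = ceil(228 / 0.05) = 4560.
Per-layer scan distance = 9070 / 0.16, so 56687.5 mm.
Per-layer scan time: 56687.5 / 2790 → 20.3181 s.
Layer cycle = 20.3181 + 10.9, so 31.2181 s.
Total: 4560 × 31.2181 s = 142354.536 s → 39.54 hours.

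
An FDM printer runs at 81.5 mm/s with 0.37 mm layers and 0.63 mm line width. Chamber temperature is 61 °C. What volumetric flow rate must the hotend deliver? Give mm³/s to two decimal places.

Bead cross-section = 0.37 × 0.63, so 0.2331 mm².
Q = v·A = 81.5 × 0.2331 = 19.00 mm³/s.

19.00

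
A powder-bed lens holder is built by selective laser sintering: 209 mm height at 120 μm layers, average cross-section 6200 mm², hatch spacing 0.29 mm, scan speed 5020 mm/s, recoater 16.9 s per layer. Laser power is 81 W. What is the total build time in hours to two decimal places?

10.24 hours

Number of layers: 209 / 0.12 → 1742 (rounded up).
Hatch length per layer = 6200 / 0.29 = 21379.3 mm.
Per-layer scan time = 21379.3 / 5020, so 4.2588 s.
Per-layer time = 4.2588 + 16.9, so 21.1588 s.
Build time = 1742 × 21.1588 = 36858.6296 s = 10.24 hours.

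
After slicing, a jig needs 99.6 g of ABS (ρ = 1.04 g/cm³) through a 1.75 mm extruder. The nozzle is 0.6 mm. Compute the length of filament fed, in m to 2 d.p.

39.82 m

Volume = 99.6 g / 1.04 g·cm⁻³ = 95.7692 cm³ = 95769.2 mm³.
Filament cross-section = π × (1.75/2)² = 2.4053 mm².
L = V/A = 95769.2/2.4053 = 39815.91 mm → 39.82 m.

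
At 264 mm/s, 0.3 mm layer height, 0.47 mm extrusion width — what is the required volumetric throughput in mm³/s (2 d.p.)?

A: 0.3 × 0.47 → 0.141 mm².
Volumetric flow = 264 × 0.141 = 37.22 mm³/s.

37.22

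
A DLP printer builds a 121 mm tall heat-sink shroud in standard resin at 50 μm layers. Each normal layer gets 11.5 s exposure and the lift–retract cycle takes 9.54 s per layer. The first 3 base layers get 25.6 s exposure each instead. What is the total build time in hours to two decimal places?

Number of layers: 121 / 0.05 → 2420 (rounded up).
Base layers: 3 × (25.6 + 9.54) → 105.42 s.
Remaining layers: 2417 × (11.5 + 9.54) → 50853.68 s.
Total = 105.42 + 50853.68 = 50959.1 s = 14.16 hours.

14.16 hours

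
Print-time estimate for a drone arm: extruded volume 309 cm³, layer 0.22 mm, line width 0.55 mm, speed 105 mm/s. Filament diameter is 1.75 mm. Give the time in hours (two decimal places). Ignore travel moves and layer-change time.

Extrusion cross-section = 0.22 × 0.55 = 0.121 mm².
Path length: 309000 mm³ / 0.121 mm² → 2553719 mm.
Print-move time = 2553719 / 105, so 24321.1 s.
Converting: 24321.1 s = 6.76 hours.

6.76 hours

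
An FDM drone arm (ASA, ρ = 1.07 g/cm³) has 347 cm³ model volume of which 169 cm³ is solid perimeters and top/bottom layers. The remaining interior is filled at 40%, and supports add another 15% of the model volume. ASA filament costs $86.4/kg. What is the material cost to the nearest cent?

Interior volume: 347 − 169 → 178 cm³.
Infill deposited = 0.40 × 178 = 71.2 cm³.
Support = 0.15 × 347 = 52.05 cm³.
Total printed volume: 169 + 71.2 + 52.05 → 292.25 cm³.
Mass = 292.25 × 1.07, so 312.7075 g.
Cost = 312.7075 g / 1000 × $86.4/kg = $27.02.

$27.02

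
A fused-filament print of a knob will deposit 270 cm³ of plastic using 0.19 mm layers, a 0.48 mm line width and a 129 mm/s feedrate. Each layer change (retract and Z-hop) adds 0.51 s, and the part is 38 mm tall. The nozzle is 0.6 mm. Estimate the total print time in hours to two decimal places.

6.40 hours

Line area = 0.19 × 0.48, so 0.0912 mm².
Toolpath length = 270 cm³ / 0.0912 mm² = 270000 / 0.0912 = 2960526.3 mm.
Extrusion time: 2960526.3 / 129 → 22949.8 s.
Layer count = ceil(38 / 0.19) = 200.
Layer-change overhead = 200 × 0.51, so 102 s.
Total = 22949.8 + 102 = 23051.8 s = 6.40 hours.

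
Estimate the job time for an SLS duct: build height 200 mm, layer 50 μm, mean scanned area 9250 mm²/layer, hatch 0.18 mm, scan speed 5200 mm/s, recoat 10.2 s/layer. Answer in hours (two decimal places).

22.31 hours

Layer count = ceil(200 / 0.05) = 4000.
Per-layer scan distance = 9250 / 0.18 = 51388.9 mm.
Scan time per layer: 51388.9 / 5200 → 9.8825 s.
Layer cycle = 9.8825 + 10.2 = 20.0825 s.
Build time = 4000 × 20.0825 = 80330 s = 22.31 hours.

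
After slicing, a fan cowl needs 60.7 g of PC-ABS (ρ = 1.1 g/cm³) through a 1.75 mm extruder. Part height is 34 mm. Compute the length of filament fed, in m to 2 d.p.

22.94 m

Volume = 60.7 g / 1.1 g·cm⁻³ = 55.1818 cm³ = 55181.8 mm³.
A = π r² = π × 0.875² = 2.4053 mm².
L = V/A = 55181.8/2.4053 = 22941.75 mm → 22.94 m.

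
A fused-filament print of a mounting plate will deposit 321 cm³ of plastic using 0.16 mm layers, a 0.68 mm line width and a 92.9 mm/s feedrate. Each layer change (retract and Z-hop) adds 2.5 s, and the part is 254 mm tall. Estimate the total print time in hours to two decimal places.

Extrusion cross-section: 0.16 × 0.68 → 0.1088 mm².
Path length: 321000 mm³ / 0.1088 mm² → 2950367.6 mm.
Print-move time = 2950367.6 / 92.9 = 31758.5 s.
Layer count = ceil(254 / 0.16) = 1588.
Z-hop total = 1588 × 2.5 = 3970 s.
Total = 31758.5 + 3970 = 35728.5 s = 9.92 hours.

9.92 hours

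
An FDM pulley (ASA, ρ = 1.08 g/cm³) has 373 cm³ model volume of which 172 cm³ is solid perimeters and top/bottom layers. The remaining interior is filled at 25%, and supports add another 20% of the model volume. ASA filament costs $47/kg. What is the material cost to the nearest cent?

Volume inside the shell = 373 − 172 = 201 cm³.
Infill deposited = 0.25 × 201, so 50.25 cm³.
Support = 0.20 × 373, so 74.6 cm³.
Total printed volume = 172 + 50.25 + 74.6 = 296.85 cm³.
Mass: 296.85 × 1.08 → 320.598 g.
Cost = 320.598 g / 1000 × $47/kg = $15.07.

$15.07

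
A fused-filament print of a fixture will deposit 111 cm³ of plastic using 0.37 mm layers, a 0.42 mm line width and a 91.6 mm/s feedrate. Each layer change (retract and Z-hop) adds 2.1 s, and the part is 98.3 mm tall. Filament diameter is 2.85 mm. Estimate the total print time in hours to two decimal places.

Bead cross-section = 0.37 × 0.42 = 0.1554 mm².
Path length: 111000 mm³ / 0.1554 mm² → 714285.7 mm.
Time extruding = 714285.7 / 91.6, so 7797.9 s.
Layers = ⌈98.3/0.37⌉ = 266.
Non-print overhead = 266 × 2.1, so 558.6 s.
Total = 7797.9 + 558.6 = 8356.5 s = 2.32 hours.

2.32 hours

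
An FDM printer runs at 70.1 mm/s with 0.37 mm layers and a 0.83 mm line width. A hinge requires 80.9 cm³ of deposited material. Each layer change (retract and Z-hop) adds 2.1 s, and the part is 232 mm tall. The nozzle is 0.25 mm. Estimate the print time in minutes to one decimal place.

Line area = 0.37 × 0.83 = 0.3071 mm².
Toolpath length = 80.9 cm³ / 0.3071 mm² = 80900 / 0.3071 = 263432.1 mm.
Extrusion time = 263432.1 / 70.1 = 3757.9 s.
Number of layers: 232 / 0.37 → 628 (rounded up).
Layer-change overhead = 628 × 2.1 = 1318.8 s.
Total = 3757.9 + 1318.8 = 5076.7 s = 84.6 minutes.

84.6 minutes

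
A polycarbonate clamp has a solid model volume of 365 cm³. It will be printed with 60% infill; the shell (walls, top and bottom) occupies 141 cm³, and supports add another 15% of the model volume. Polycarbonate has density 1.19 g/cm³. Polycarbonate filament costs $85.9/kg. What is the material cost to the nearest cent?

$33.75

Interior volume = 365 − 141, so 224 cm³.
Infill deposited: 0.60 × 224 → 134.4 cm³.
Support = 0.15 × 365, so 54.75 cm³.
Deposited volume = 141 + 134.4 + 54.75 = 330.15 cm³.
Mass = 330.15 × 1.19, so 392.8785 g.
At $85.9/kg: 392.8785/1000 × 85.9 = $33.75.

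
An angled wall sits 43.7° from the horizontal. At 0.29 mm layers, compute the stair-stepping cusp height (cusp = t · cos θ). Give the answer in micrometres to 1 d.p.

209.7 μm

Cusp = layer height × cos(43.7°) = 0.29 × 0.7230 = 0.20967 mm = 209.7 μm.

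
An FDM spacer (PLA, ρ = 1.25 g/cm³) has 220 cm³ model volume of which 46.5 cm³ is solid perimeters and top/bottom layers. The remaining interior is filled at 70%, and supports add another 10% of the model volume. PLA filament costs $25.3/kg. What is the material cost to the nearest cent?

$6.01

Interior volume: 220 − 46.5 → 173.5 cm³.
Deposited infill = 0.70 × 173.5, so 121.45 cm³.
Support: 0.10 × 220 → 22 cm³.
Deposited volume = 46.5 + 121.45 + 22 = 189.95 cm³.
Mass: 189.95 × 1.25 → 237.4375 g.
At $25.3/kg: 237.4375/1000 × 25.3 = $6.01.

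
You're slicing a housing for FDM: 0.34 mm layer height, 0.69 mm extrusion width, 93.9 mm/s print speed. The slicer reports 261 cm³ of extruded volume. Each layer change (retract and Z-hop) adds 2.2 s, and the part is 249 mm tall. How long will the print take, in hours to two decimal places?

3.74 hours

Line area = 0.34 × 0.69 = 0.2346 mm².
Toolpath length = 261 cm³ / 0.2346 mm² = 261000 / 0.2346 = 1112532 mm.
Extrusion time: 1112532 / 93.9 → 11848.1 s.
Layer count = ceil(249 / 0.34) = 733.
Non-print overhead: 733 × 2.2 → 1612.6 s.
Total = 11848.1 + 1612.6 = 13460.7 s = 3.74 hours.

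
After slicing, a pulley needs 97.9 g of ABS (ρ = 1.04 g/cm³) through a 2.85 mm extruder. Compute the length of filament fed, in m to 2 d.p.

14.76 m

Extruded volume: 97.9/1.04 = 94.1346 cm³ (94134.6 mm³).
Cross-section of 2.85 mm filament: π·(2.85/2)² = 6.3794 mm².
L = V/A = 94134.6/6.3794 = 14756.03 mm → 14.76 m.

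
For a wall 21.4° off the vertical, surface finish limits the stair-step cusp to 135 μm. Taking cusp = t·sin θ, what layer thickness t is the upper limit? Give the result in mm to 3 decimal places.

sin(21.4°) = 0.3649; t_max = 0.135/0.3649 = 0.370 mm.

0.370 mm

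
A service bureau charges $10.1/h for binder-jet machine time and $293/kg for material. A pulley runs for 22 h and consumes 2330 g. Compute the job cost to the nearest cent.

Machine-time cost = 10.1 × 22, so $222.20.
Feedstock cost = 293 × 2330/1000 = $682.69.
Job cost: 222.20 + 682.69 = $904.89.

$904.89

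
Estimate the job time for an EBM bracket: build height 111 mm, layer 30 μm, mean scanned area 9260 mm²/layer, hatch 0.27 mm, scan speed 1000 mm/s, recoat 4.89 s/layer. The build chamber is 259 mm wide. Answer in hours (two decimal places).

Number of layers: 111 / 0.03 → 3700 (rounded up).
Hatch length per layer = 9260 / 0.27 = 34296.3 mm.
Scan time per layer = 34296.3 / 1000, so 34.2963 s.
Per-layer time: 34.2963 + 4.89 → 39.1863 s.
Build time = 3700 × 39.1863 = 144989.31 s = 40.27 hours.

40.27 hours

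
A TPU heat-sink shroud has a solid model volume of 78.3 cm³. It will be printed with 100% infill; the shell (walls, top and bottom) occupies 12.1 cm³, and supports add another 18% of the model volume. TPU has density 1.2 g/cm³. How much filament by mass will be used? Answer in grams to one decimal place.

Volume inside the shell: 78.3 − 12.1 → 66.2 cm³.
Deposited infill: 1.00 × 66.2 → 66.2 cm³.
Support: 0.18 × 78.3 → 14.094 cm³.
Total extruded: 12.1 + 66.2 + 14.094 → 92.394 cm³.
Mass = 92.394 × 1.2 = 110.8728 g.

110.9 g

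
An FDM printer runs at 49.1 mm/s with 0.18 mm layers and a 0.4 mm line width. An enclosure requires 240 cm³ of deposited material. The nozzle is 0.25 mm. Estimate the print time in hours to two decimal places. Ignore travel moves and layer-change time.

18.86 hours

Extrusion cross-section = 0.18 × 0.4, so 0.072 mm².
Toolpath length = 240 cm³ / 0.072 mm² = 240000 / 0.072 = 3333333.3 mm.
Extrusion time: 3333333.3 / 49.1 → 67888.7 s.
In the requested units: 67888.7 s = 18.86 hours.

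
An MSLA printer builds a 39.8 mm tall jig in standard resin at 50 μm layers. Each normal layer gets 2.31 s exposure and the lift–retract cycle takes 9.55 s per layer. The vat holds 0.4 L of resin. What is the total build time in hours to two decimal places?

Layer count = ceil(39.8 / 0.05) = 796.
Per-layer time: 2.31 + 9.55 → 11.86 s.
Total = 796 × 11.86 = 9440.56 s = 2.62 hours.

2.62 hours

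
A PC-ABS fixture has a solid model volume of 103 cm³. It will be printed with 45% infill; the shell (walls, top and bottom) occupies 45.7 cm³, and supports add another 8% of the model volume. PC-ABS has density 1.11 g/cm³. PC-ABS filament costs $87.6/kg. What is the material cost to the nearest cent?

Interior volume = 103 − 45.7 = 57.3 cm³.
Deposited infill = 0.45 × 57.3 = 25.785 cm³.
Support = 0.08 × 103, so 8.24 cm³.
Total printed volume = 45.7 + 25.785 + 8.24, so 79.725 cm³.
Mass: 79.725 × 1.11 → 88.49475 g.
At $87.6/kg: 88.49475/1000 × 87.6 = $7.75.

$7.75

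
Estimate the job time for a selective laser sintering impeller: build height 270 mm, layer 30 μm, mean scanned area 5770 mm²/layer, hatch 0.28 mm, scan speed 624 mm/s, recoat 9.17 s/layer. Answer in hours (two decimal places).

105.49 hours

Number of layers: 270 / 0.03 → 9000 (rounded up).
Hatch length per layer: 5770 / 0.28 → 20607.1 mm.
Laser time per layer: 20607.1 / 624 → 33.0242 s.
Per-layer time: 33.0242 + 9.17 → 42.1942 s.
Build time = 9000 × 42.1942 = 379747.8 s = 105.49 hours.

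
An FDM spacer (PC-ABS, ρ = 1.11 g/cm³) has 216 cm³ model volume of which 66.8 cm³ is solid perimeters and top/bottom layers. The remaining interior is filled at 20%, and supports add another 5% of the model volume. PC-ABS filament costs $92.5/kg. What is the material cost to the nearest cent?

Volume inside the shell: 216 − 66.8 → 149.2 cm³.
Infill volume = 0.20 × 149.2 = 29.84 cm³.
Support = 0.05 × 216, so 10.8 cm³.
Deposited volume = 66.8 + 29.84 + 10.8, so 107.44 cm³.
Mass = 107.44 × 1.11 = 119.2584 g.
Cost = 119.2584 g / 1000 × $92.5/kg = $11.03.

$11.03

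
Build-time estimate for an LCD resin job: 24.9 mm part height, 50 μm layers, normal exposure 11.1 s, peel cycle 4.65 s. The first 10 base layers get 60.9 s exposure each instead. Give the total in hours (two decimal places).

Layer count = ceil(24.9 / 0.05) = 498.
Bottom layers = 10 × (60.9 + 4.65), so 655.5 s.
Remaining layers = 488 × (11.1 + 4.65), so 7686 s.
Total = 655.5 + 7686 = 8341.5 s = 2.32 hours.

2.32 hours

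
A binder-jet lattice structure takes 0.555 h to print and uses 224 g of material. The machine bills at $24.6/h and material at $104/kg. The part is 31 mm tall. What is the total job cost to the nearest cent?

Time charge: 24.6 × 0.555 → $13.653.
Feedstock cost = 104 × 224/1000 = $23.296.
Total = 13.653 + 23.296 = 36.949 ≈ $36.95.

$36.95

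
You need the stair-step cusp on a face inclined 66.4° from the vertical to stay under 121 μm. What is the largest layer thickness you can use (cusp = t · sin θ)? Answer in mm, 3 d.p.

0.132 mm

Layer height = cusp / sin(66.4°) = 0.121 / 0.9164 = 0.132 mm.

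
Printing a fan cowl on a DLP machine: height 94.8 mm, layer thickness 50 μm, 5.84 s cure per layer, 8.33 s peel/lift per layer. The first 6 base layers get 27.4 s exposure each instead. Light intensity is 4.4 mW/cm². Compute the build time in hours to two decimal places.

Layer count = ceil(94.8 / 0.05) = 1896.
Base layers: 6 × (27.4 + 8.33) → 214.38 s.
Normal layers = 1890 × (5.84 + 8.33) = 26781.3 s.
Sum: 214.38 + 26781.3 = 26995.68 s → 7.50 hours.

7.50 hours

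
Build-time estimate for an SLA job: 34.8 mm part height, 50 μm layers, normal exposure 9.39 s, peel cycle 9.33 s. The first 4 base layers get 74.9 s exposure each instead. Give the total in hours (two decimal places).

3.69 hours

Number of layers: 34.8 / 0.05 → 696 (rounded up).
Base layers = 4 × (74.9 + 9.33), so 336.92 s.
Regular layers = 692 × (9.39 + 9.33), so 12954.24 s.
Total = 336.92 + 12954.24 = 13291.16 s = 3.69 hours.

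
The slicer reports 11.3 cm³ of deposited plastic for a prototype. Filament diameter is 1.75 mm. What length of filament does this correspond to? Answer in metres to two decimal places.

Filament cross-section = π × (1.75/2)² = 2.4053 mm².
L = 11300 mm³ / 2.4053 mm² = 4697.96 mm, i.e. 4.70 m.

4.70 m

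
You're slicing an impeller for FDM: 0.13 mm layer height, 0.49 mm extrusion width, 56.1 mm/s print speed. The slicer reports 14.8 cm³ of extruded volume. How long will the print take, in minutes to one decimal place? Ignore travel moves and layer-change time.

69.0 minutes

Extrusion cross-section: 0.13 × 0.49 → 0.0637 mm².
Path length: 14800 mm³ / 0.0637 mm² → 232339.1 mm.
Time extruding: 232339.1 / 56.1 → 4141.5 s.
4141.5 s = 69.0 minutes.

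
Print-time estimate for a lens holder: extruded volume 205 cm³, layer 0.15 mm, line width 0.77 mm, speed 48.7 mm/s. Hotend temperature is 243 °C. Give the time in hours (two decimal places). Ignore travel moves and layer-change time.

Bead cross-section: 0.15 × 0.77 → 0.1155 mm².
Toolpath length = 205 cm³ / 0.1155 mm² = 205000 / 0.1155 = 1774891.8 mm.
Extrusion time = 1774891.8 / 48.7 = 36445.4 s.
In the requested units: 36445.4 s = 10.12 hours.

10.12 hours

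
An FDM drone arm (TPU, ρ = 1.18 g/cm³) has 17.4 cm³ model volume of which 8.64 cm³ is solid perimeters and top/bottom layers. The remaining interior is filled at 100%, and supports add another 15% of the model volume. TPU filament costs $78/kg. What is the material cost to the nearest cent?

Volume inside the shell = 17.4 − 8.64, so 8.76 cm³.
Infill deposited = 1.00 × 8.76 = 8.76 cm³.
Support: 0.15 × 17.4 → 2.61 cm³.
Total extruded: 8.64 + 8.76 + 2.61 → 20.01 cm³.
Mass = 20.01 × 1.18, so 23.6118 g.
At $78/kg: 23.6118/1000 × 78 = $1.84.

$1.84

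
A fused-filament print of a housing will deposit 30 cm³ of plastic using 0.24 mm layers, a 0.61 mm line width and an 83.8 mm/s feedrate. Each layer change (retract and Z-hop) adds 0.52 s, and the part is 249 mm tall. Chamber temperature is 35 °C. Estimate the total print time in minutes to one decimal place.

Extrusion cross-section: 0.24 × 0.61 → 0.1464 mm².
Path length: 30000 mm³ / 0.1464 mm² → 204918 mm.
Print-move time: 204918 / 83.8 → 2445.3 s.
Number of layers: 249 / 0.24 → 1038 (rounded up).
Layer-change overhead = 1038 × 0.52 = 539.76 s.
Altogether 2445.3 + 539.76 = 2985.06 s, i.e. 49.8 minutes.

49.8 minutes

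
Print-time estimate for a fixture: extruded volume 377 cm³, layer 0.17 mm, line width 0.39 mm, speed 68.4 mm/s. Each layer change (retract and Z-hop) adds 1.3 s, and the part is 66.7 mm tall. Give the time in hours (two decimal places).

23.23 hours

Line area = 0.17 × 0.39, so 0.0663 mm².
Total extruded path = 377000/0.0663 = 5686274.5 mm.
Print-move time = 5686274.5 / 68.4 = 83132.7 s.
Layer count = ceil(66.7 / 0.17) = 393.
Z-hop total = 393 × 1.3, so 510.9 s.
Altogether 83132.7 + 510.9 = 83643.6 s, i.e. 23.23 hours.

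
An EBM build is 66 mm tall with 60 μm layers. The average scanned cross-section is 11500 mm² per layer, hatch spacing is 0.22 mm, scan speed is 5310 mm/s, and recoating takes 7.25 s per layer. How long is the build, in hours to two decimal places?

5.22 hours

Layers = ⌈66/0.06⌉ = 1100.
Scan path per layer: 11500 / 0.22 → 52272.7 mm.
Beam time per layer = 52272.7 / 5310 = 9.8442 s.
Time per layer = 9.8442 + 7.25 = 17.0942 s.
1100 layers × 17.0942 s/layer = 18803.62 s, i.e. 5.22 hours.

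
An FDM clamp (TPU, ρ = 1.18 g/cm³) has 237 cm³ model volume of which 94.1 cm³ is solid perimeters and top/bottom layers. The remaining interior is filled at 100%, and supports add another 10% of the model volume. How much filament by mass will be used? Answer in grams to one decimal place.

307.6 g

Interior volume = 237 − 94.1, so 142.9 cm³.
Infill deposited: 1.00 × 142.9 → 142.9 cm³.
Support = 0.10 × 237 = 23.7 cm³.
Deposited volume: 94.1 + 142.9 + 23.7 → 260.7 cm³.
Mass: 260.7 × 1.18 → 307.626 g.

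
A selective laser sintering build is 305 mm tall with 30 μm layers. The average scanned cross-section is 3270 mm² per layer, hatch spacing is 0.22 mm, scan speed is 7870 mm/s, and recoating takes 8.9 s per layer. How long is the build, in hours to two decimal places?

Number of layers: 305 / 0.03 → 10167 (rounded up).
Scan path per layer: 3270 / 0.22 → 14863.6 mm.
Per-layer scan time = 14863.6 / 7870, so 1.8886 s.
Per-layer time: 1.8886 + 8.9 → 10.7886 s.
Build time = 10167 × 10.7886 = 109687.6962 s = 30.47 hours.

30.47 hours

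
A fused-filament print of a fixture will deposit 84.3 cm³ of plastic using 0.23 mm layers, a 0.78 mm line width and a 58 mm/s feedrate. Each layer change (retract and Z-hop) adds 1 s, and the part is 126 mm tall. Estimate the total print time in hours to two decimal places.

Line area: 0.23 × 0.78 → 0.1794 mm².
Toolpath length = 84.3 cm³ / 0.1794 mm² = 84300 / 0.1794 = 469899.7 mm.
Print-move time = 469899.7 / 58 = 8101.7 s.
Layer count = ceil(126 / 0.23) = 548.
Z-hop total = 548 × 1, so 548 s.
Altogether 8101.7 + 548 = 8649.7 s, i.e. 2.40 hours.

2.40 hours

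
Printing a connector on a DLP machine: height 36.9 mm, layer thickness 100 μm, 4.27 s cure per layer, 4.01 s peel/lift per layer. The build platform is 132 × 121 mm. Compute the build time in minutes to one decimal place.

50.9 minutes

Layer count = ceil(36.9 / 0.1) = 369.
Per-layer time = 4.27 + 4.01, so 8.28 s.
Build time: 369 × 8.28 s = 3055.32 s, i.e. 50.9 minutes.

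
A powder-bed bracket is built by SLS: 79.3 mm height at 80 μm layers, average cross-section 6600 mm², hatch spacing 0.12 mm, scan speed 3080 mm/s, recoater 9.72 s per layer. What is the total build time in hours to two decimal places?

Number of layers: 79.3 / 0.08 → 992 (rounded up).
Scan path per layer = 6600 / 0.12 = 55000 mm.
Per-layer scan time = 55000 / 3080, so 17.8571 s.
Time per layer = 17.8571 + 9.72 = 27.5771 s.
Total: 992 × 27.5771 s = 27356.4832 s → 7.60 hours.

7.60 hours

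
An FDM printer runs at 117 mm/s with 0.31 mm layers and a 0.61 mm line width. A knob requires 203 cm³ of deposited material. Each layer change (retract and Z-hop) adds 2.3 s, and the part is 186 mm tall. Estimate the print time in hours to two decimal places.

2.93 hours

Line area = 0.31 × 0.61, so 0.1891 mm².
Toolpath length = 203 cm³ / 0.1891 mm² = 203000 / 0.1891 = 1073506.1 mm.
Print-move time: 1073506.1 / 117 → 9175.3 s.
Layer count = ceil(186 / 0.31) = 600.
Non-print overhead: 600 × 2.3 → 1380 s.
Total = 9175.3 + 1380 = 10555.3 s = 2.93 hours.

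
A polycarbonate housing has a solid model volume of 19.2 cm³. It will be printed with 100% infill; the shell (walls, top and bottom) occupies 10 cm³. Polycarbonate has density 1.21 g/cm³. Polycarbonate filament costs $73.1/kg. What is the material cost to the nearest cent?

$1.70

Interior volume = 19.2 − 10, so 9.2 cm³.
Infill volume: 1.00 × 9.2 → 9.2 cm³.
Total extruded: 10 + 9.2 → 19.2 cm³.
Mass: 19.2 × 1.21 → 23.232 g.
At $73.1/kg: 23.232/1000 × 73.1 = $1.70.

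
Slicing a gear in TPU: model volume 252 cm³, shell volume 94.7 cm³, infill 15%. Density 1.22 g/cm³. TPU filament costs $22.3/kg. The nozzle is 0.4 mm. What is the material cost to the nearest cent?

$3.22

Infill region = 252 − 94.7 = 157.3 cm³.
Infill volume = 0.15 × 157.3 = 23.595 cm³.
Total extruded = 94.7 + 23.595, so 118.295 cm³.
Mass = 118.295 × 1.22, so 144.3199 g.
At $22.3/kg: 144.3199/1000 × 22.3 = $3.22.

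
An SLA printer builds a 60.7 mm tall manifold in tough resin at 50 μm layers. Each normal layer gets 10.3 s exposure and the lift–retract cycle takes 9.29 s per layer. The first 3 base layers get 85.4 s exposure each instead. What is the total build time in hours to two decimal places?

6.67 hours

Layers = ⌈60.7/0.05⌉ = 1214.
Burn-in layers = 3 × (85.4 + 9.29), so 284.07 s.
Regular layers = 1211 × (10.3 + 9.29) = 23723.49 s.
Sum: 284.07 + 23723.49 = 24007.56 s → 6.67 hours.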